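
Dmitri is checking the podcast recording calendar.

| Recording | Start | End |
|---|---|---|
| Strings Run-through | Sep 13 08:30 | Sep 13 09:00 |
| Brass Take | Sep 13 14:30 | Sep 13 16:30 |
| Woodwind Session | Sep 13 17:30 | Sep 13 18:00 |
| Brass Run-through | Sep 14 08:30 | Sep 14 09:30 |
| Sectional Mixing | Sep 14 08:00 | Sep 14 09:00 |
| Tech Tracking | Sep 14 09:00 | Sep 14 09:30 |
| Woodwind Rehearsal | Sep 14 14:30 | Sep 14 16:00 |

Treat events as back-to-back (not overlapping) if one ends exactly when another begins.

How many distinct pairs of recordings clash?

2

Sorted by start: Strings Run-through, Brass Take, Woodwind Session, Sectional Mixing, Brass Run-through, Tech Tracking, Woodwind Rehearsal.
Brass Take starts after Strings Run-through ends, so Strings Run-through has no further overlaps.
Woodwind Session starts after Brass Take ends, so Brass Take has no further overlaps.
Sectional Mixing starts after Woodwind Session ends, so Woodwind Session has no further overlaps.
Brass Run-through starts before Sectional Mixing ends → Sectional Mixing and Brass Run-through overlap.
Tech Tracking starts exactly when Sectional Mixing ends (back-to-back, no overlap), so Sectional Mixing has no further overlaps.
Tech Tracking starts before Brass Run-through ends → Brass Run-through and Tech Tracking overlap.
Woodwind Rehearsal starts after Brass Run-through ends.
Woodwind Rehearsal starts after Tech Tracking ends.
Overlapping pairs: Brass Run-through & Sectional Mixing, Brass Run-through & Tech Tracking — 2 in total.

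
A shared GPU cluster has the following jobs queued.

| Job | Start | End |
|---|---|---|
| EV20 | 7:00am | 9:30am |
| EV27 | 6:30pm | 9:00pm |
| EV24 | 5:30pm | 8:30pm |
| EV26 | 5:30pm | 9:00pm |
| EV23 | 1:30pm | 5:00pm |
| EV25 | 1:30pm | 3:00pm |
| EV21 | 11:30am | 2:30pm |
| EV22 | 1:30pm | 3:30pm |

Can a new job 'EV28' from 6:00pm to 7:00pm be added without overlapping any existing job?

EV20: ends 9:30am at or before EV28 starts 6:00pm → clear.
EV21: ends 2:30pm at or before EV28 starts 6:00pm → clear.
EV22: ends 3:30pm at or before EV28 starts 6:00pm → clear.
EV23: ends 5:00pm at or before EV28 starts 6:00pm → clear.
EV25: ends 3:00pm at or before EV28 starts 6:00pm → clear.
EV24: starts 5:30pm before EV28 ends 7:00pm, and ends 8:30pm after EV28 starts 6:00pm → overlap.
EV26: starts 5:30pm before EV28 ends 7:00pm, and ends 9:00pm after EV28 starts 6:00pm → overlap.
EV27: starts 6:30pm before EV28 ends 7:00pm, and ends 9:00pm after EV28 starts 6:00pm → overlap.
EV28 overlaps EV24, EV26, EV27.

No — it overlaps EV24, EV26, EV27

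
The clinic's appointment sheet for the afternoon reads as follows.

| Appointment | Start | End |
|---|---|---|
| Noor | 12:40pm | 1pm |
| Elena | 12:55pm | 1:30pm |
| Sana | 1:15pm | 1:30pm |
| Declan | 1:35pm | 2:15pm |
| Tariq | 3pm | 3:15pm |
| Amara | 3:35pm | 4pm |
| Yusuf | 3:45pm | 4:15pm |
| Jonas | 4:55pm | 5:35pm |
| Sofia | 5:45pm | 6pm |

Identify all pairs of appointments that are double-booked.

Sorted by start: Noor, Elena, Sana, Declan, Tariq, Amara, Yusuf, Jonas, Sofia.
Elena starts before Noor ends → Noor and Elena overlap.
Sana starts after Noor ends; Noor is clear from here.
Sana starts before Elena ends → Elena and Sana overlap.
Declan starts after Elena ends; Elena is clear from here.
Declan starts after Sana ends; Sana is clear from here.
Tariq starts after Declan ends; Declan is clear from here.
Amara starts after Tariq ends; Tariq is clear from here.
Yusuf starts before Amara ends → Amara and Yusuf overlap.
Jonas starts after Amara ends; Amara is clear from here.
Jonas starts after Yusuf ends; Yusuf is clear from here.
Sofia starts after Jonas ends.

Amara & Yusuf, Elena & Noor, Elena & Sana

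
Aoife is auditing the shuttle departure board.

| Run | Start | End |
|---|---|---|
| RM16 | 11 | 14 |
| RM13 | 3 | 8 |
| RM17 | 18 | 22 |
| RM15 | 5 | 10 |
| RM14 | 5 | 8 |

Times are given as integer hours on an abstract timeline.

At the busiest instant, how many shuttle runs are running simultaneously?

Walk through starts and ends in time order (an end at T is processed before a start at T):
3 start RM13 → 1
5 start RM14 → 2
5 start RM15 → 3
8 end RM13 → 2
8 end RM14 → 1
10 end RM15 → 0
11 start RM16 → 1
14 end RM16 → 0
18 start RM17 → 1
22 end RM17 → 0
Peak is 3, at 5 (RM13, RM14, RM15).

3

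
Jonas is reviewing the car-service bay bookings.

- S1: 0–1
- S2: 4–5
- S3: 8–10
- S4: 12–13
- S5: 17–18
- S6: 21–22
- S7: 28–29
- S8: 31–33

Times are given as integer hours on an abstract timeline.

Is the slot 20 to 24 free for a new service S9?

S1: ends 1 at or before S9 starts 20 → clear.
S2: ends 5 at or before S9 starts 20 → clear.
S3: ends 10 at or before S9 starts 20 → clear.
S4: ends 13 at or before S9 starts 20 → clear.
S5: ends 18 at or before S9 starts 20 → clear.
S6: starts 21 before S9 ends 24, and ends 22 after S9 starts 20 → overlap.
S7: starts 28 at or after S9 ends 24 → clear.
S8: starts 31 at or after S9 ends 24 → clear.
S9 overlaps S6.

No — it overlaps S6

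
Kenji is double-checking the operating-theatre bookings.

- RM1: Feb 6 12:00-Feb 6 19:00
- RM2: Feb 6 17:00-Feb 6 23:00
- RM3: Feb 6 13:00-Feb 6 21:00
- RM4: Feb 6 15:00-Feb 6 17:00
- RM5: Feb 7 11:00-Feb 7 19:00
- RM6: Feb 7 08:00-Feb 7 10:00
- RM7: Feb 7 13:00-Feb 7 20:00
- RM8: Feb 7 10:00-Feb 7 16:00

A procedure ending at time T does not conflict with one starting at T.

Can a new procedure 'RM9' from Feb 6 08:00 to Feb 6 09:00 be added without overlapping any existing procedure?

RM1: starts Feb 6 12:00 at or after RM9 ends Feb 6 09:00 → clear.
RM3: starts Feb 6 13:00 at or after RM9 ends Feb 6 09:00 → clear.
RM4: starts Feb 6 15:00 at or after RM9 ends Feb 6 09:00 → clear.
RM2: starts Feb 6 17:00 at or after RM9 ends Feb 6 09:00 → clear.
RM6: starts Feb 7 08:00 at or after RM9 ends Feb 6 09:00 → clear.
RM8: starts Feb 7 10:00 at or after RM9 ends Feb 6 09:00 → clear.
RM5: starts Feb 7 11:00 at or after RM9 ends Feb 6 09:00 → clear.
RM7: starts Feb 7 13:00 at or after RM9 ends Feb 6 09:00 → clear.

Yes — the slot is free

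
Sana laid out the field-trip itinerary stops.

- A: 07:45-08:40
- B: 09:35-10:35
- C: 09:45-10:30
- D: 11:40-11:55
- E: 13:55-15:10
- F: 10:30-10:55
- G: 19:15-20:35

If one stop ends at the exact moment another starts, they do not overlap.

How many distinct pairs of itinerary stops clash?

2

Sorted by start: A, B, C, F, D, E, G.
B starts after A ends, so nothing later overlaps A either.
C starts before B ends → B and C overlap.
F starts before B ends → B and F overlap.
D starts after B ends, so nothing later overlaps B either.
F starts exactly when C ends (back-to-back, no overlap), so nothing later overlaps C either.
D starts after F ends, so nothing later overlaps F either.
E starts after D ends, so nothing later overlaps D either.
G starts after E ends.
Overlapping pairs: B & C, B & F — 2 in total.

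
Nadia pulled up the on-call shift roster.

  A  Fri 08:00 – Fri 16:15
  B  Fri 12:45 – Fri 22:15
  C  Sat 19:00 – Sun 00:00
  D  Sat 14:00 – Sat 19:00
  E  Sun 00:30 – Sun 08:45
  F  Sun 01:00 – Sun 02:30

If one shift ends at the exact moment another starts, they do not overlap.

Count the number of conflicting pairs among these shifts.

Check each pair: they overlap iff neither finishes before the other starts.
Sorted by start: A, B, D, C, E, F.
B starts before A ends → A and B overlap.
D starts after A ends, so A has no further overlaps.
D starts after B ends, so B has no further overlaps.
C starts exactly when D ends (back-to-back, no overlap), so D has no further overlaps.
E starts after C ends, so C has no further overlaps.
F starts before E ends → E and F overlap.
Overlapping pairs: A & B, E & F — 2 in total.

2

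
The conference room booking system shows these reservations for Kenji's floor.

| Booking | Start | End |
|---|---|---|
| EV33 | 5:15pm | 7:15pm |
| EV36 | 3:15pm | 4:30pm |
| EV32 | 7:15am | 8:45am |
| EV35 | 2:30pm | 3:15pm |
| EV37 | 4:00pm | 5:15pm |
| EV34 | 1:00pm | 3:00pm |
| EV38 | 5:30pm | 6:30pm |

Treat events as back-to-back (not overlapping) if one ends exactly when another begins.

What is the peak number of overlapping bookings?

Sort all start/end points and keep a running count:
7:15am start EV32 → 1
8:45am end EV32 → 0
1:00pm start EV34 → 1
2:30pm start EV35 → 2
3:00pm end EV34 → 1
3:15pm end EV35 → 0
3:15pm start EV36 → 1
4:00pm start EV37 → 2
4:30pm end EV36 → 1
5:15pm end EV37 → 0
5:15pm start EV33 → 1
5:30pm start EV38 → 2
6:30pm end EV38 → 1
7:15pm end EV33 → 0
Peak is 2, at 2:30pm (EV34, EV35).

2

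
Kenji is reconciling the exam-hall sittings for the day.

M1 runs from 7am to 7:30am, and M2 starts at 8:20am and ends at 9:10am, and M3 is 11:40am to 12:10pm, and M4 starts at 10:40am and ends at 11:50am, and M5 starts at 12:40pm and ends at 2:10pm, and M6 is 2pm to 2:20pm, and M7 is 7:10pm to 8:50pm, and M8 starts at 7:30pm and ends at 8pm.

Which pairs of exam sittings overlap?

Check each pair: they overlap iff neither finishes before the other starts.
Sorted by start: M1, M2, M4, M3, M5, M6, M7, M8.
M2 starts after M1 ends, so M1 has no further overlaps.
M4 starts after M2 ends, so M2 has no further overlaps.
M3 starts before M4 ends → M4 and M3 overlap.
M5 starts after M4 ends, so M4 has no further overlaps.
M5 starts after M3 ends, so M3 has no further overlaps.
M6 starts before M5 ends → M5 and M6 overlap.
M7 starts after M5 ends, so M5 has no further overlaps.
M7 starts after M6 ends, so M6 has no further overlaps.
M8 starts before M7 ends → M7 and M8 overlap.

M3 & M4, M5 & M6, M7 & M8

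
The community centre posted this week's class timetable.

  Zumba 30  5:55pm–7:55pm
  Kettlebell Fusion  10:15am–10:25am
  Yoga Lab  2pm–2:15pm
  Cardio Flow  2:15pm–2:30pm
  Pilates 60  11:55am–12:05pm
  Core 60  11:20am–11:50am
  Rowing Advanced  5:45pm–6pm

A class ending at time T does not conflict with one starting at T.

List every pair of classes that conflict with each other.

Rowing Advanced & Zumba 30

Sorted by start: Kettlebell Fusion, Core 60, Pilates 60, Yoga Lab, Cardio Flow, Rowing Advanced, Zumba 30.
Core 60 starts after Kettlebell Fusion ends, so Kettlebell Fusion has no further overlaps.
Pilates 60 starts after Core 60 ends, so Core 60 has no further overlaps.
Yoga Lab starts after Pilates 60 ends, so Pilates 60 has no further overlaps.
Cardio Flow starts exactly when Yoga Lab ends (back-to-back, no overlap), so Yoga Lab has no further overlaps.
Rowing Advanced starts after Cardio Flow ends, so Cardio Flow has no further overlaps.
Zumba 30 starts before Rowing Advanced ends → Rowing Advanced and Zumba 30 overlap.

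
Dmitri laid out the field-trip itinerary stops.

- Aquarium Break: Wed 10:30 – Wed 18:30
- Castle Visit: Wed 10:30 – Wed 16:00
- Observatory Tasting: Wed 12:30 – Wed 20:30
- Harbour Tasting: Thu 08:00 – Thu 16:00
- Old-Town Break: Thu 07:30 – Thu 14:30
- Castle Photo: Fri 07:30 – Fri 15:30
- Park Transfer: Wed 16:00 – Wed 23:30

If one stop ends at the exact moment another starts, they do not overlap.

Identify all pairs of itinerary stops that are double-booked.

Aquarium Break & Castle Visit, Aquarium Break & Observatory Tasting, Aquarium Break & Park Transfer, Castle Visit & Observatory Tasting, Harbour Tasting & Old-Town Break, Observatory Tasting & Park Transfer

Sorted by start: Aquarium Break, Castle Visit, Observatory Tasting, Park Transfer, Old-Town Break, Harbour Tasting, Castle Photo.
Castle Visit starts before Aquarium Break ends → Aquarium Break and Castle Visit overlap.
Observatory Tasting starts before Aquarium Break ends → Aquarium Break and Observatory Tasting overlap.
Park Transfer starts before Aquarium Break ends → Aquarium Break and Park Transfer overlap.
Old-Town Break starts after Aquarium Break ends, so Aquarium Break has no further overlaps.
Observatory Tasting starts before Castle Visit ends → Castle Visit and Observatory Tasting overlap.
Park Transfer starts exactly when Castle Visit ends (back-to-back, no overlap), so Castle Visit has no further overlaps.
Park Transfer starts before Observatory Tasting ends → Observatory Tasting and Park Transfer overlap.
Old-Town Break starts after Observatory Tasting ends, so Observatory Tasting has no further overlaps.
Old-Town Break starts after Park Transfer ends, so Park Transfer has no further overlaps.
Harbour Tasting starts before Old-Town Break ends → Old-Town Break and Harbour Tasting overlap.
Castle Photo starts after Old-Town Break ends.
Castle Photo starts after Harbour Tasting ends.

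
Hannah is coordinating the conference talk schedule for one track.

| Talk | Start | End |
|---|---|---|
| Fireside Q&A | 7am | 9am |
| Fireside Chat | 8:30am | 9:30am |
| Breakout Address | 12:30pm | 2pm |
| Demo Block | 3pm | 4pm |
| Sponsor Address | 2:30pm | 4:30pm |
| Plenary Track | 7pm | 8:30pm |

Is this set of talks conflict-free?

No

Two intervals overlap when each starts before the other ends.
Sorted by start: Fireside Q&A, Fireside Chat, Breakout Address, Sponsor Address, Demo Block, Plenary Track.
Fireside Chat starts before Fireside Q&A ends → Fireside Q&A and Fireside Chat overlap.
That's a conflict, so the schedule is not conflict-free.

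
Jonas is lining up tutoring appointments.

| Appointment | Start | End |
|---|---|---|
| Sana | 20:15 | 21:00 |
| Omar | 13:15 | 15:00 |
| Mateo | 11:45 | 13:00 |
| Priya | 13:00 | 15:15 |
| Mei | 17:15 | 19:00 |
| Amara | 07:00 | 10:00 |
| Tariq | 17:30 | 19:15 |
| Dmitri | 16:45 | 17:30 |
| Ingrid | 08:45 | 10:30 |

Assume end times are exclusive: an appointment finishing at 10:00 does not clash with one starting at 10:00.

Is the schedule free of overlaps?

Two intervals overlap when each starts before the other ends.
Sorted by start: Amara, Ingrid, Mateo, Priya, Omar, Dmitri, Mei, Tariq, Sana.
Ingrid starts before Amara ends → Amara and Ingrid overlap.
That's a conflict, so the schedule is not conflict-free.

No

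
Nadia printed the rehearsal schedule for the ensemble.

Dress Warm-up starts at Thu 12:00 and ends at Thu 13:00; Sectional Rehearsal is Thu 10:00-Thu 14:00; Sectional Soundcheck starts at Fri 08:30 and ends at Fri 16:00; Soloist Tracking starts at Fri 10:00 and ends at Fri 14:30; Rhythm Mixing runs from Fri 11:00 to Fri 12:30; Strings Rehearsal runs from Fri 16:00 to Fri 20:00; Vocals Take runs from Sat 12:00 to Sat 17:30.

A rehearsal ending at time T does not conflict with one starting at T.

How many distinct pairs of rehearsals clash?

Check each pair: they overlap iff neither finishes before the other starts.
Sorted by start: Sectional Rehearsal, Dress Warm-up, Sectional Soundcheck, Soloist Tracking, Rhythm Mixing, Strings Rehearsal, Vocals Take.
Dress Warm-up starts before Sectional Rehearsal ends → Sectional Rehearsal and Dress Warm-up overlap.
Sectional Soundcheck starts after Sectional Rehearsal ends, so Sectional Rehearsal has no further overlaps.
Sectional Soundcheck starts after Dress Warm-up ends, so Dress Warm-up has no further overlaps.
Soloist Tracking starts before Sectional Soundcheck ends → Sectional Soundcheck and Soloist Tracking overlap.
Rhythm Mixing starts before Sectional Soundcheck ends → Sectional Soundcheck and Rhythm Mixing overlap.
Strings Rehearsal starts exactly when Sectional Soundcheck ends (back-to-back, no overlap), so Sectional Soundcheck has no further overlaps.
Rhythm Mixing starts before Soloist Tracking ends → Soloist Tracking and Rhythm Mixing overlap.
Strings Rehearsal starts after Soloist Tracking ends, so Soloist Tracking has no further overlaps.
Strings Rehearsal starts after Rhythm Mixing ends, so Rhythm Mixing has no further overlaps.
Vocals Take starts after Strings Rehearsal ends.
Overlapping pairs: Dress Warm-up & Sectional Rehearsal, Rhythm Mixing & Sectional Soundcheck, Rhythm Mixing & Soloist Tracking, Sectional Soundcheck & Soloist Tracking — 4 in total.

4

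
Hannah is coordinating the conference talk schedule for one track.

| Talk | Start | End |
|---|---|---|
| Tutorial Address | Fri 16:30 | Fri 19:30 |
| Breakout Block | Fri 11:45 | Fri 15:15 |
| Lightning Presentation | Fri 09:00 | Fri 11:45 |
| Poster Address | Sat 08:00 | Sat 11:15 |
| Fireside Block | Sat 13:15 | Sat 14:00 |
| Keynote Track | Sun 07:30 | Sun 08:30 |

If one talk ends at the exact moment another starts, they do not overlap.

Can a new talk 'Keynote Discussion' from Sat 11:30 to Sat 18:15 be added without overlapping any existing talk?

No — it overlaps Fireside Block

Lightning Presentation: ends Fri 11:45 at or before Keynote Discussion starts Sat 11:30 → clear.
Breakout Block: ends Fri 15:15 at or before Keynote Discussion starts Sat 11:30 → clear.
Tutorial Address: ends Fri 19:30 at or before Keynote Discussion starts Sat 11:30 → clear.
Poster Address: ends Sat 11:15 at or before Keynote Discussion starts Sat 11:30 → clear.
Fireside Block: starts Sat 13:15 before Keynote Discussion ends Sat 18:15, and ends Sat 14:00 after Keynote Discussion starts Sat 11:30 → overlap.
Keynote Track: starts Sun 07:30 at or after Keynote Discussion ends Sat 18:15 → clear.
Keynote Discussion overlaps Fireside Block.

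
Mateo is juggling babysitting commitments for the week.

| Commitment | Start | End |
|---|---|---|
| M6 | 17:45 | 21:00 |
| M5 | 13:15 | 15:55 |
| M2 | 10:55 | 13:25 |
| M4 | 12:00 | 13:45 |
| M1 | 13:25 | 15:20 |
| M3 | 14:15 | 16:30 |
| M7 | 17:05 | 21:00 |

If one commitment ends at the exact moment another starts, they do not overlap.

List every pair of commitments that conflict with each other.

M1 & M3, M1 & M4, M1 & M5, M2 & M4, M2 & M5, M3 & M5, M4 & M5, M6 & M7

Sorted by start: M2, M4, M5, M1, M3, M7, M6.
M4 starts before M2 ends → M2 and M4 overlap.
M5 starts before M2 ends → M2 and M5 overlap.
M1 starts exactly when M2 ends (back-to-back, no overlap), so nothing later overlaps M2 either.
M5 starts before M4 ends → M4 and M5 overlap.
M1 starts before M4 ends → M4 and M1 overlap.
M3 starts after M4 ends, so nothing later overlaps M4 either.
M1 starts before M5 ends → M5 and M1 overlap.
M3 starts before M5 ends → M5 and M3 overlap.
M7 starts after M5 ends, so nothing later overlaps M5 either.
M3 starts before M1 ends → M1 and M3 overlap.
M7 starts after M1 ends, so nothing later overlaps M1 either.
M7 starts after M3 ends, so nothing later overlaps M3 either.
M6 starts before M7 ends → M7 and M6 overlap.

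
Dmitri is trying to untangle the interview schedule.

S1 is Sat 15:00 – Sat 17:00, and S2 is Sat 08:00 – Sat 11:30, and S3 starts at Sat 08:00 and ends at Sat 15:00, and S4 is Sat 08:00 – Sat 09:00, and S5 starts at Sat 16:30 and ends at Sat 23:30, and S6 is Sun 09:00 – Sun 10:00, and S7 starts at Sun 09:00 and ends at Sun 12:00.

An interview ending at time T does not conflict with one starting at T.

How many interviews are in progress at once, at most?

3

Walk through starts and ends in time order (an end at T is processed before a start at T):
Sat 08:00 start S2 → 1
Sat 08:00 start S3 → 2
Sat 08:00 start S4 → 3
Sat 09:00 end S4 → 2
Sat 11:30 end S2 → 1
Sat 15:00 end S3 → 0
Sat 15:00 start S1 → 1
Sat 16:30 start S5 → 2
Sat 17:00 end S1 → 1
Sat 23:30 end S5 → 0
Sun 09:00 start S6 → 1
Sun 09:00 start S7 → 2
Sun 10:00 end S6 → 1
Sun 12:00 end S7 → 0
Peak is 3, at Sat 08:00 (S2, S3, S4).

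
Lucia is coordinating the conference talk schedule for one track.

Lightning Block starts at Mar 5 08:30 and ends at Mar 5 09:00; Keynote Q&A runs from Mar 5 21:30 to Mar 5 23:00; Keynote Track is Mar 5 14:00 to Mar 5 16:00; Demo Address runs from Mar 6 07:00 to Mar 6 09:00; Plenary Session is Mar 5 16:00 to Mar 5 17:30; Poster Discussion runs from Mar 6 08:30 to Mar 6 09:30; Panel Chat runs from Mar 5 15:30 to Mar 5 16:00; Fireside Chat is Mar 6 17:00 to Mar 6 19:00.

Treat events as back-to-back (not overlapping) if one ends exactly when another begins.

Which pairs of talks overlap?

Sorted by start: Lightning Block, Keynote Track, Panel Chat, Plenary Session, Keynote Q&A, Demo Address, Poster Discussion, Fireside Chat.
Keynote Track starts after Lightning Block ends, so nothing later overlaps Lightning Block either.
Panel Chat starts before Keynote Track ends → Keynote Track and Panel Chat overlap.
Plenary Session starts exactly when Keynote Track ends (back-to-back, no overlap), so nothing later overlaps Keynote Track either.
Plenary Session starts exactly when Panel Chat ends (back-to-back, no overlap), so nothing later overlaps Panel Chat either.
Keynote Q&A starts after Plenary Session ends, so nothing later overlaps Plenary Session either.
Demo Address starts after Keynote Q&A ends, so nothing later overlaps Keynote Q&A either.
Poster Discussion starts before Demo Address ends → Demo Address and Poster Discussion overlap.
Fireside Chat starts after Demo Address ends.
Fireside Chat starts after Poster Discussion ends.

Demo Address & Poster Discussion, Keynote Track & Panel Chat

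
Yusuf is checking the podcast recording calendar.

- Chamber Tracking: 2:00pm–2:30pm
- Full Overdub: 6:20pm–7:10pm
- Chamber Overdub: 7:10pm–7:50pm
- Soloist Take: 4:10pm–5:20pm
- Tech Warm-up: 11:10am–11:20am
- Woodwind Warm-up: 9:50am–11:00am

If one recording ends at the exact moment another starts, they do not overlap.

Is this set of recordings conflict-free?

Yes

Sorted by start: Woodwind Warm-up, Tech Warm-up, Chamber Tracking, Soloist Take, Full Overdub, Chamber Overdub.
Tech Warm-up starts after Woodwind Warm-up ends, so Woodwind Warm-up has no further overlaps.
Chamber Tracking starts after Tech Warm-up ends, so Tech Warm-up has no further overlaps.
Soloist Take starts after Chamber Tracking ends, so Chamber Tracking has no further overlaps.
Full Overdub starts after Soloist Take ends, so Soloist Take has no further overlaps.
Chamber Overdub starts exactly when Full Overdub ends (back-to-back, no overlap).
Every pair is clear; the schedule has no overlaps.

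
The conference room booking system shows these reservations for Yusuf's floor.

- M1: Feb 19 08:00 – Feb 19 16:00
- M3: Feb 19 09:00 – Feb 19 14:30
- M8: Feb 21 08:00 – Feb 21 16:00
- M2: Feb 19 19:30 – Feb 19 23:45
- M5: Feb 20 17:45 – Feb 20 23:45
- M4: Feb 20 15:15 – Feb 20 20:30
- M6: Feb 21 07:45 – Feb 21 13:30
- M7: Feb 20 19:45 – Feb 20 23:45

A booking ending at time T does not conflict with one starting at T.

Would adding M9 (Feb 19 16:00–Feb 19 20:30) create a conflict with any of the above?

Yes — it overlaps M2

M1: ends Feb 19 16:00 at or before M9 starts Feb 19 16:00 → clear.
M3: ends Feb 19 14:30 at or before M9 starts Feb 19 16:00 → clear.
M2: starts Feb 19 19:30 before M9 ends Feb 19 20:30, and ends Feb 19 23:45 after M9 starts Feb 19 16:00 → overlap.
M4: starts Feb 20 15:15 at or after M9 ends Feb 19 20:30 → clear.
M5: starts Feb 20 17:45 at or after M9 ends Feb 19 20:30 → clear.
M7: starts Feb 20 19:45 at or after M9 ends Feb 19 20:30 → clear.
M6: starts Feb 21 07:45 at or after M9 ends Feb 19 20:30 → clear.
M8: starts Feb 21 08:00 at or after M9 ends Feb 19 20:30 → clear.
M9 overlaps M2.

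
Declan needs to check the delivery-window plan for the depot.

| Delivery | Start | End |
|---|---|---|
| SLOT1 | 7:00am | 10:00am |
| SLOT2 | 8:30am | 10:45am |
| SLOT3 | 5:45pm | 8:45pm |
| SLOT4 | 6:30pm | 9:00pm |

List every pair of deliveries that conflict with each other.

Check each pair: they overlap iff neither finishes before the other starts.
Sorted by start: SLOT1, SLOT2, SLOT3, SLOT4.
SLOT2 starts before SLOT1 ends → SLOT1 and SLOT2 overlap.
SLOT3 starts after SLOT1 ends, so SLOT1 has no further overlaps.
SLOT3 starts after SLOT2 ends, so SLOT2 has no further overlaps.
SLOT4 starts before SLOT3 ends → SLOT3 and SLOT4 overlap.

SLOT1 & SLOT2, SLOT3 & SLOT4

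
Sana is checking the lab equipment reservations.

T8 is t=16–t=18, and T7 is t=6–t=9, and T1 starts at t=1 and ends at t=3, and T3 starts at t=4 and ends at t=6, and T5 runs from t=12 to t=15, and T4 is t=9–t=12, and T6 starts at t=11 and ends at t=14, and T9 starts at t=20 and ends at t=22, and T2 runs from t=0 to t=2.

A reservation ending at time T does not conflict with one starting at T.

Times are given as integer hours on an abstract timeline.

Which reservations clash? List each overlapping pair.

Sorted by start: T2, T1, T3, T7, T4, T6, T5, T8, T9.
T1 starts before T2 ends → T2 and T1 overlap.
T3 starts after T2 ends, so nothing later overlaps T2 either.
T3 starts after T1 ends, so nothing later overlaps T1 either.
T7 starts exactly when T3 ends (back-to-back, no overlap), so nothing later overlaps T3 either.
T4 starts exactly when T7 ends (back-to-back, no overlap), so nothing later overlaps T7 either.
T6 starts before T4 ends → T4 and T6 overlap.
T5 starts exactly when T4 ends (back-to-back, no overlap), so nothing later overlaps T4 either.
T5 starts before T6 ends → T6 and T5 overlap.
T8 starts after T6 ends, so nothing later overlaps T6 either.
T8 starts after T5 ends, so nothing later overlaps T5 either.
T9 starts after T8 ends.

T1 & T2, T4 & T6, T5 & T6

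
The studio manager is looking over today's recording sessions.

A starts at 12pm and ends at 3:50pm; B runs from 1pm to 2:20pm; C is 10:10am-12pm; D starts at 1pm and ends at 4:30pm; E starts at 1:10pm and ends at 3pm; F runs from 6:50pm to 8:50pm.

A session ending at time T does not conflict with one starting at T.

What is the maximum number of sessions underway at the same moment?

4

Sweep the timeline, counting +1 at each start and −1 at each end (ends before starts at a tie):
10:10am start C → 1
12pm end C → 0
12pm start A → 1
1pm start B → 2
1pm start D → 3
1:10pm start E → 4
2:20pm end B → 3
3pm end E → 2
3:50pm end A → 1
4:30pm end D → 0
6:50pm start F → 1
8:50pm end F → 0
Peak is 4, at 1:10pm (A, B, D, E).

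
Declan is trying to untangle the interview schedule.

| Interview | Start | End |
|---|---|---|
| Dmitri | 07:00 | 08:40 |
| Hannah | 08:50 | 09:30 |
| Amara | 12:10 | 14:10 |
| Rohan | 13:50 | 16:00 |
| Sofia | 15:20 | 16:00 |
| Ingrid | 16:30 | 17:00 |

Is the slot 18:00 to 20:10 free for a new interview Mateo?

Yes — the slot is free

Dmitri: ends 08:40 at or before Mateo starts 18:00 → clear.
Hannah: ends 09:30 at or before Mateo starts 18:00 → clear.
Amara: ends 14:10 at or before Mateo starts 18:00 → clear.
Rohan: ends 16:00 at or before Mateo starts 18:00 → clear.
Sofia: ends 16:00 at or before Mateo starts 18:00 → clear.
Ingrid: ends 17:00 at or before Mateo starts 18:00 → clear.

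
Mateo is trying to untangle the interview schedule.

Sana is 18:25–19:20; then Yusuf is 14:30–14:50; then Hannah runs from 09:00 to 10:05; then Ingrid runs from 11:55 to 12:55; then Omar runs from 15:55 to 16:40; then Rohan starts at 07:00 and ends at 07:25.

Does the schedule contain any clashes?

Sorted by start: Rohan, Hannah, Ingrid, Yusuf, Omar, Sana.
Hannah starts after Rohan ends, so nothing later overlaps Rohan either.
Ingrid starts after Hannah ends, so nothing later overlaps Hannah either.
Yusuf starts after Ingrid ends, so nothing later overlaps Ingrid either.
Omar starts after Yusuf ends, so nothing later overlaps Yusuf either.
Sana starts after Omar ends.
Every pair is clear; the schedule has no overlaps.

No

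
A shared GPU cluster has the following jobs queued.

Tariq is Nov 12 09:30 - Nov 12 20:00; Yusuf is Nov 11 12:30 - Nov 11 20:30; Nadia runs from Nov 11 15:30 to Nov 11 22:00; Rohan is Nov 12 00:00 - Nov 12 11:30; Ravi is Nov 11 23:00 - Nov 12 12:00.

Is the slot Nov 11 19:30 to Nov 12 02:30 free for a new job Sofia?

Yusuf: starts Nov 11 12:30 before Sofia ends Nov 12 02:30, and ends Nov 11 20:30 after Sofia starts Nov 11 19:30 → overlap.
Nadia: starts Nov 11 15:30 before Sofia ends Nov 12 02:30, and ends Nov 11 22:00 after Sofia starts Nov 11 19:30 → overlap.
Ravi: starts Nov 11 23:00 before Sofia ends Nov 12 02:30, and ends Nov 12 12:00 after Sofia starts Nov 11 19:30 → overlap.
Rohan: starts Nov 12 00:00 before Sofia ends Nov 12 02:30, and ends Nov 12 11:30 after Sofia starts Nov 11 19:30 → overlap.
Tariq: starts Nov 12 09:30 at or after Sofia ends Nov 12 02:30 → clear.
Sofia overlaps Nadia, Rohan, Yusuf, Ravi.

No — it overlaps Nadia, Ravi, Rohan, Yusuf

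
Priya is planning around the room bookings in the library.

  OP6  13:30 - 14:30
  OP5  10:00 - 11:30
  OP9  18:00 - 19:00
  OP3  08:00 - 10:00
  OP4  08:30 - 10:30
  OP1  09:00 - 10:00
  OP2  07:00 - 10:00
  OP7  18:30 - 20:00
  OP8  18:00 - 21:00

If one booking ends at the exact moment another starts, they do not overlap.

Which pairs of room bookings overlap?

OP1 & OP2, OP1 & OP3, OP1 & OP4, OP2 & OP3, OP2 & OP4, OP3 & OP4, OP4 & OP5, OP7 & OP8, OP7 & OP9, OP8 & OP9

Sorted by start: OP2, OP3, OP4, OP1, OP5, OP6, OP8, OP9, OP7.
OP3 starts before OP2 ends → OP2 and OP3 overlap.
OP4 starts before OP2 ends → OP2 and OP4 overlap.
OP1 starts before OP2 ends → OP2 and OP1 overlap.
OP5 starts exactly when OP2 ends (back-to-back, no overlap), so OP2 has no further overlaps.
OP4 starts before OP3 ends → OP3 and OP4 overlap.
OP1 starts before OP3 ends → OP3 and OP1 overlap.
OP5 starts exactly when OP3 ends (back-to-back, no overlap), so OP3 has no further overlaps.
OP1 starts before OP4 ends → OP4 and OP1 overlap.
OP5 starts before OP4 ends → OP4 and OP5 overlap.
OP6 starts after OP4 ends, so OP4 has no further overlaps.
OP5 starts exactly when OP1 ends (back-to-back, no overlap), so OP1 has no further overlaps.
OP6 starts after OP5 ends, so OP5 has no further overlaps.
OP8 starts after OP6 ends, so OP6 has no further overlaps.
OP9 starts before OP8 ends → OP8 and OP9 overlap.
OP7 starts before OP8 ends → OP8 and OP7 overlap.
OP7 starts before OP9 ends → OP9 and OP7 overlap.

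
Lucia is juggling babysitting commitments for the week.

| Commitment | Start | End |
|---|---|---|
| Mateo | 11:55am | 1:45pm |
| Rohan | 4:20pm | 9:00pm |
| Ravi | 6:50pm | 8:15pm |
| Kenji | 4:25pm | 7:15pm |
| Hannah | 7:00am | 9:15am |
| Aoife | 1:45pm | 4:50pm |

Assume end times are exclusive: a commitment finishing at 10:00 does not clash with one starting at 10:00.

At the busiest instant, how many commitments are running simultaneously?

Sort all start/end points and keep a running count:
7:00am start Hannah → 1
9:15am end Hannah → 0
11:55am start Mateo → 1
1:45pm end Mateo → 0
1:45pm start Aoife → 1
4:20pm start Rohan → 2
4:25pm start Kenji → 3
4:50pm end Aoife → 2
6:50pm start Ravi → 3
7:15pm end Kenji → 2
8:15pm end Ravi → 1
9:00pm end Rohan → 0
Peak is 3, at 4:25pm (Aoife, Kenji, Rohan).

3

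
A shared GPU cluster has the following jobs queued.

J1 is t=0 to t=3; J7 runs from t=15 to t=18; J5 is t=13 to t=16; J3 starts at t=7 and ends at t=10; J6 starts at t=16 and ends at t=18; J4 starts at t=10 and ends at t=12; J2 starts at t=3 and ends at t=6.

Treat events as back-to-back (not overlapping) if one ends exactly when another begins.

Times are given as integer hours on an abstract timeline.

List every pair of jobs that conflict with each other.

J5 & J7, J6 & J7

Check each pair: they overlap iff neither finishes before the other starts.
Sorted by start: J1, J2, J3, J4, J5, J7, J6.
J2 starts exactly when J1 ends (back-to-back, no overlap) — done with J1.
J3 starts after J2 ends — done with J2.
J4 starts exactly when J3 ends (back-to-back, no overlap) — done with J3.
J5 starts after J4 ends — done with J4.
J7 starts before J5 ends → J5 and J7 overlap.
J6 starts exactly when J5 ends (back-to-back, no overlap).
J6 starts before J7 ends → J7 and J6 overlap.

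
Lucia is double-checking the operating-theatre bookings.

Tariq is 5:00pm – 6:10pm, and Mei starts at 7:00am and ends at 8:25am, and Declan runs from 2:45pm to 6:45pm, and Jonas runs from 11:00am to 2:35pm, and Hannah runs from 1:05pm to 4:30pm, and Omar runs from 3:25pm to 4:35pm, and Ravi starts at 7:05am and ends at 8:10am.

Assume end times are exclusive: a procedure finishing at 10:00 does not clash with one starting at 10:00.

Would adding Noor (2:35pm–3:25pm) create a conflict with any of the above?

Mei: ends 8:25am at or before Noor starts 2:35pm → clear.
Ravi: ends 8:10am at or before Noor starts 2:35pm → clear.
Jonas: ends 2:35pm at or before Noor starts 2:35pm → clear.
Hannah: starts 1:05pm before Noor ends 3:25pm, and ends 4:30pm after Noor starts 2:35pm → overlap.
Declan: starts 2:45pm before Noor ends 3:25pm, and ends 6:45pm after Noor starts 2:35pm → overlap.
Omar: starts 3:25pm at or after Noor ends 3:25pm → clear.
Tariq: starts 5:00pm at or after Noor ends 3:25pm → clear.
Noor overlaps Hannah, Declan.

Yes — it overlaps Declan, Hannah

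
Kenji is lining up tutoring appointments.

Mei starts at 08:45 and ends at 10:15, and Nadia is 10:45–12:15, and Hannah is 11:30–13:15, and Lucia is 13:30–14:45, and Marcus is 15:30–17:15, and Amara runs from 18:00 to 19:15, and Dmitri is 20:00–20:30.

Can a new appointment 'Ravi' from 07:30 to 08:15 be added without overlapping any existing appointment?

Mei: starts 08:45 at or after Ravi ends 08:15 → clear.
Nadia: starts 10:45 at or after Ravi ends 08:15 → clear.
Hannah: starts 11:30 at or after Ravi ends 08:15 → clear.
Lucia: starts 13:30 at or after Ravi ends 08:15 → clear.
Marcus: starts 15:30 at or after Ravi ends 08:15 → clear.
Amara: starts 18:00 at or after Ravi ends 08:15 → clear.
Dmitri: starts 20:00 at or after Ravi ends 08:15 → clear.

Yes — the slot is free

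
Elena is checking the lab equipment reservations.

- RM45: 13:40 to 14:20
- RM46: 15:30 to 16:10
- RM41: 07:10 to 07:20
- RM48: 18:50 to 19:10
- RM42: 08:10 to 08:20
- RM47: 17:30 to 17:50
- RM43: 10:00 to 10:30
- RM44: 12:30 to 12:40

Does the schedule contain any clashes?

No

Sorted by start: RM41, RM42, RM43, RM44, RM45, RM46, RM47, RM48.
RM42 starts after RM41 ends, so nothing later overlaps RM41 either.
RM43 starts after RM42 ends, so nothing later overlaps RM42 either.
RM44 starts after RM43 ends, so nothing later overlaps RM43 either.
RM45 starts after RM44 ends, so nothing later overlaps RM44 either.
RM46 starts after RM45 ends, so nothing later overlaps RM45 either.
RM47 starts after RM46 ends, so nothing later overlaps RM46 either.
RM48 starts after RM47 ends.
Every pair is clear; the schedule has no overlaps.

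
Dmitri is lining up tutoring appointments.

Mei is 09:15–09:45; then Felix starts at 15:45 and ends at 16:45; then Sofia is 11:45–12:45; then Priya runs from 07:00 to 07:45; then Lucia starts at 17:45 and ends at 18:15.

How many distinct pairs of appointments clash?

Two intervals overlap when each starts before the other ends.
Sorted by start: Priya, Mei, Sofia, Felix, Lucia.
Mei starts after Priya ends, so Priya has no further overlaps.
Sofia starts after Mei ends, so Mei has no further overlaps.
Felix starts after Sofia ends, so Sofia has no further overlaps.
Lucia starts after Felix ends.
No pair overlaps.

0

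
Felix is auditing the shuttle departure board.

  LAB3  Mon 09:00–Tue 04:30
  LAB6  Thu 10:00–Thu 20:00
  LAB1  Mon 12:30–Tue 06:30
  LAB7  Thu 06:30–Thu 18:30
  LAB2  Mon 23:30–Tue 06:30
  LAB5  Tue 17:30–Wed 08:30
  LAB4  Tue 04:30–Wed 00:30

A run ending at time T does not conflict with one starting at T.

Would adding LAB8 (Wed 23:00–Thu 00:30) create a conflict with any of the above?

LAB3: ends Tue 04:30 at or before LAB8 starts Wed 23:00 → clear.
LAB1: ends Tue 06:30 at or before LAB8 starts Wed 23:00 → clear.
LAB2: ends Tue 06:30 at or before LAB8 starts Wed 23:00 → clear.
LAB4: ends Wed 00:30 at or before LAB8 starts Wed 23:00 → clear.
LAB5: ends Wed 08:30 at or before LAB8 starts Wed 23:00 → clear.
LAB7: starts Thu 06:30 at or after LAB8 ends Thu 00:30 → clear.
LAB6: starts Thu 10:00 at or after LAB8 ends Thu 00:30 → clear.

No — it doesn't clash with anything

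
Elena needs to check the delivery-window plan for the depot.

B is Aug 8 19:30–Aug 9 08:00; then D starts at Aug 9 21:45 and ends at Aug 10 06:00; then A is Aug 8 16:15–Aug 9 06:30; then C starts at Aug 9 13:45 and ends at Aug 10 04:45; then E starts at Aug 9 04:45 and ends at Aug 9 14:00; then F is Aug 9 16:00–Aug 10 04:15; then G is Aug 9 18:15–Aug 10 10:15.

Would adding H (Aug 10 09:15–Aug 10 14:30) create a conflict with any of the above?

A: ends Aug 9 06:30 at or before H starts Aug 10 09:15 → clear.
B: ends Aug 9 08:00 at or before H starts Aug 10 09:15 → clear.
E: ends Aug 9 14:00 at or before H starts Aug 10 09:15 → clear.
C: ends Aug 10 04:45 at or before H starts Aug 10 09:15 → clear.
F: ends Aug 10 04:15 at or before H starts Aug 10 09:15 → clear.
G: starts Aug 9 18:15 before H ends Aug 10 14:30, and ends Aug 10 10:15 after H starts Aug 10 09:15 → overlap.
D: ends Aug 10 06:00 at or before H starts Aug 10 09:15 → clear.
H overlaps G.

Yes — it overlaps G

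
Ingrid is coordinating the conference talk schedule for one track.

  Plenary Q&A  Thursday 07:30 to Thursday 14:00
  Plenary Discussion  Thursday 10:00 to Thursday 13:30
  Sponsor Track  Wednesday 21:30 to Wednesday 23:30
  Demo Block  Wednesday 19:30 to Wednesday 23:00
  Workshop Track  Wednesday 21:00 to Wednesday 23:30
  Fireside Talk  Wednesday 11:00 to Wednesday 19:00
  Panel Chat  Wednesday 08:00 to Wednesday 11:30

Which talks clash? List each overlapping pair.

Demo Block & Sponsor Track, Demo Block & Workshop Track, Fireside Talk & Panel Chat, Plenary Discussion & Plenary Q&A, Sponsor Track & Workshop Track

Sorted by start: Panel Chat, Fireside Talk, Demo Block, Workshop Track, Sponsor Track, Plenary Q&A, Plenary Discussion.
Fireside Talk starts before Panel Chat ends → Panel Chat and Fireside Talk overlap.
Demo Block starts after Panel Chat ends, so nothing later overlaps Panel Chat either.
Demo Block starts after Fireside Talk ends, so nothing later overlaps Fireside Talk either.
Workshop Track starts before Demo Block ends → Demo Block and Workshop Track overlap.
Sponsor Track starts before Demo Block ends → Demo Block and Sponsor Track overlap.
Plenary Q&A starts after Demo Block ends, so nothing later overlaps Demo Block either.
Sponsor Track starts before Workshop Track ends → Workshop Track and Sponsor Track overlap.
Plenary Q&A starts after Workshop Track ends, so nothing later overlaps Workshop Track either.
Plenary Q&A starts after Sponsor Track ends, so nothing later overlaps Sponsor Track either.
Plenary Discussion starts before Plenary Q&A ends → Plenary Q&A and Plenary Discussion overlap.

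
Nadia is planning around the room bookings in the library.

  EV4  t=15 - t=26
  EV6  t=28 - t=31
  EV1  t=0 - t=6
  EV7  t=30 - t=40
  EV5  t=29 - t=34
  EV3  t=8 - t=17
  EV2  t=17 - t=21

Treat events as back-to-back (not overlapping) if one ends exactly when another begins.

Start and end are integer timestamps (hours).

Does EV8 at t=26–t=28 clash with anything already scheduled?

No — it doesn't clash with anything

EV1: ends t=6 at or before EV8 starts t=26 → clear.
EV3: ends t=17 at or before EV8 starts t=26 → clear.
EV4: ends t=26 at or before EV8 starts t=26 → clear.
EV2: ends t=21 at or before EV8 starts t=26 → clear.
EV6: starts t=28 at or after EV8 ends t=28 → clear.
EV5: starts t=29 at or after EV8 ends t=28 → clear.
EV7: starts t=30 at or after EV8 ends t=28 → clear.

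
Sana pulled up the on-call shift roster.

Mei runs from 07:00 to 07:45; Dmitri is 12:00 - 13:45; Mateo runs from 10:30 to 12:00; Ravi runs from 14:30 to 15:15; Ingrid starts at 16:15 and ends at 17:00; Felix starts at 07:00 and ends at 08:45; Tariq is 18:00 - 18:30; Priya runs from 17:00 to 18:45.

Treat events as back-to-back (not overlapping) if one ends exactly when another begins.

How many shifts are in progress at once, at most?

Walk through starts and ends in time order (an end at T is processed before a start at T):
07:00 start Felix → 1
07:00 start Mei → 2
07:45 end Mei → 1
08:45 end Felix → 0
10:30 start Mateo → 1
12:00 end Mateo → 0
12:00 start Dmitri → 1
13:45 end Dmitri → 0
14:30 start Ravi → 1
15:15 end Ravi → 0
16:15 start Ingrid → 1
17:00 end Ingrid → 0
17:00 start Priya → 1
18:00 start Tariq → 2
18:30 end Tariq → 1
18:45 end Priya → 0
Peak is 2, at 07:00 (Felix, Mei).

2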